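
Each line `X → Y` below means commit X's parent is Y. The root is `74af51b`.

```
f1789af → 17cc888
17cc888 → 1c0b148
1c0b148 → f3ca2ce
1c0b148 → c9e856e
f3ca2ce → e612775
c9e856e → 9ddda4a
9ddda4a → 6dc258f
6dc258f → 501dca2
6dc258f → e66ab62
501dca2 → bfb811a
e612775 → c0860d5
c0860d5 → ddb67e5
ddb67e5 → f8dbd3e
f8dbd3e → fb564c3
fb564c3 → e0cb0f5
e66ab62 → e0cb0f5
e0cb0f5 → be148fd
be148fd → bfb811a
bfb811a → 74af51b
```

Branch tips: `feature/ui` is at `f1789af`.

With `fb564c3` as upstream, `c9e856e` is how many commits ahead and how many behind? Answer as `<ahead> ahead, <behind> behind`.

5 ahead, 1 behind

Reachable from c9e856e: {501dca2, 6dc258f, 74af51b, 9ddda4a, be148fd, bfb811a, c9e856e, e0cb0f5, e66ab62}.
Reachable from fb564c3: {74af51b, be148fd, bfb811a, e0cb0f5, fb564c3}.
Only in c9e856e's history (ahead): {501dca2, 6dc258f, 9ddda4a, c9e856e, e66ab62} — 5.
Only in fb564c3's history (behind): {fb564c3} — 1.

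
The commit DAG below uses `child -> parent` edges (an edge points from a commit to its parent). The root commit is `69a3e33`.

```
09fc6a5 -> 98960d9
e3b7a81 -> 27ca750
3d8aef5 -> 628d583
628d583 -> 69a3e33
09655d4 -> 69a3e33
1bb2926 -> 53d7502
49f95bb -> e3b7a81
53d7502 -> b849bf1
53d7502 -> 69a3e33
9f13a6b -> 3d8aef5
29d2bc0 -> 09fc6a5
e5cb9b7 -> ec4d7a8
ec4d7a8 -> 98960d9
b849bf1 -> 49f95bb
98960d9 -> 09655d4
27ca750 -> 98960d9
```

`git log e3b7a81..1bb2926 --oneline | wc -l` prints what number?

Reachable from 1bb2926: {09655d4, 1bb2926, 27ca750, 49f95bb, 53d7502, 69a3e33, 98960d9, b849bf1, e3b7a81}.
Reachable from e3b7a81: {09655d4, 27ca750, 69a3e33, 98960d9, e3b7a81}.
In 1bb2926's history but not e3b7a81's: {1bb2926, 49f95bb, 53d7502, b849bf1} — 4 commits.

4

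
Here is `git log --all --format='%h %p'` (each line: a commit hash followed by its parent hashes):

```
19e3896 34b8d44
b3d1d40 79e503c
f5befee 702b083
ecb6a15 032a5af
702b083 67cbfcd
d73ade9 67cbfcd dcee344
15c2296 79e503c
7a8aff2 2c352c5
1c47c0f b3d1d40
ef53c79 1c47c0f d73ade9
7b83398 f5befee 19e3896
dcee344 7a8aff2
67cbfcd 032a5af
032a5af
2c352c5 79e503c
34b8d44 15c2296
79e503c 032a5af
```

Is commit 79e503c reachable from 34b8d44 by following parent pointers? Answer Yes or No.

Ancestors of 34b8d44 (commits reachable by following parents): {032a5af, 15c2296, 34b8d44, 79e503c}.
79e503c is in that set, so it is an ancestor of 34b8d44.

Yes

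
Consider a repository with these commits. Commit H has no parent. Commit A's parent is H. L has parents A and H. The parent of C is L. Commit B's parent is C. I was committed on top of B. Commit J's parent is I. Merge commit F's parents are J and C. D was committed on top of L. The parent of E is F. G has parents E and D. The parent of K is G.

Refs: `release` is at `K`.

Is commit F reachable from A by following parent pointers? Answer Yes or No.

No

Ancestors of A: {A, H}.
F is not in that set, so it is not an ancestor of A.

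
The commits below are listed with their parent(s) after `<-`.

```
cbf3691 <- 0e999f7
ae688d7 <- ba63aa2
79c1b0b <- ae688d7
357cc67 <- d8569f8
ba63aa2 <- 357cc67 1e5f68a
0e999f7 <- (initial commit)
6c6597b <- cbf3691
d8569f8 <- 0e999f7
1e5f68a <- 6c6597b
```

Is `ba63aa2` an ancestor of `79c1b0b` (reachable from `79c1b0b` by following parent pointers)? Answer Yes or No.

Ancestors of 79c1b0b (commits reachable by following parents): {0e999f7, 1e5f68a, 357cc67, 6c6597b, 79c1b0b, ae688d7, ba63aa2, cbf3691, d8569f8}.
ba63aa2 is in that set, so it is an ancestor of 79c1b0b.

Yes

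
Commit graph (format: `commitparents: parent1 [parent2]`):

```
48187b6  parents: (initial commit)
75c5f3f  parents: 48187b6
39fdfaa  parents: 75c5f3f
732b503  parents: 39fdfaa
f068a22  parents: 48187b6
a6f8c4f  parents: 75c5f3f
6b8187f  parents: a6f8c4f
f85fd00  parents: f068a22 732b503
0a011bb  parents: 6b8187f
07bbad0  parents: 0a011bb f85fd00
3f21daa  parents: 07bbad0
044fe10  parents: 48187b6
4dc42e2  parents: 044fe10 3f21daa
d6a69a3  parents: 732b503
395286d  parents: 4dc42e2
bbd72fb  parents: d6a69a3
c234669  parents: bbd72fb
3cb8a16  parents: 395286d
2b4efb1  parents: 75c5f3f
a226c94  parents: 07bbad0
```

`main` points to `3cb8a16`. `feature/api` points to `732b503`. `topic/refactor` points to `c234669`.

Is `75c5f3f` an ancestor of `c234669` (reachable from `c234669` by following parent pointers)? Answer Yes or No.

Ancestors of c234669 (commits reachable by following parents): {39fdfaa, 48187b6, 732b503, 75c5f3f, bbd72fb, c234669, d6a69a3}.
75c5f3f is in that set, so it is an ancestor of c234669.

Yes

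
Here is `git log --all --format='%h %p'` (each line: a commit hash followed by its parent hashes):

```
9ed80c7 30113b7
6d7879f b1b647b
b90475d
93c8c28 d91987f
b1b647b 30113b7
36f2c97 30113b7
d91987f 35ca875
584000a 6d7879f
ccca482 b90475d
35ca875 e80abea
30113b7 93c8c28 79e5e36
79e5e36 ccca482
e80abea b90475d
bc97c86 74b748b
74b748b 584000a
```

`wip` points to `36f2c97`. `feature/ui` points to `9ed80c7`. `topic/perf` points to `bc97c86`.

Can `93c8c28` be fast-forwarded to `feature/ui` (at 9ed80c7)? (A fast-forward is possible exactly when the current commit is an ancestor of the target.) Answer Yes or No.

Yes

A fast-forward from 93c8c28 to 9ed80c7 is possible iff 93c8c28 is an ancestor of 9ed80c7.
Ancestors of 9ed80c7: {30113b7, 35ca875, 79e5e36, 93c8c28, 9ed80c7, b90475d, ccca482, d91987f, e80abea}.
93c8c28 is among them, so fast-forward is possible.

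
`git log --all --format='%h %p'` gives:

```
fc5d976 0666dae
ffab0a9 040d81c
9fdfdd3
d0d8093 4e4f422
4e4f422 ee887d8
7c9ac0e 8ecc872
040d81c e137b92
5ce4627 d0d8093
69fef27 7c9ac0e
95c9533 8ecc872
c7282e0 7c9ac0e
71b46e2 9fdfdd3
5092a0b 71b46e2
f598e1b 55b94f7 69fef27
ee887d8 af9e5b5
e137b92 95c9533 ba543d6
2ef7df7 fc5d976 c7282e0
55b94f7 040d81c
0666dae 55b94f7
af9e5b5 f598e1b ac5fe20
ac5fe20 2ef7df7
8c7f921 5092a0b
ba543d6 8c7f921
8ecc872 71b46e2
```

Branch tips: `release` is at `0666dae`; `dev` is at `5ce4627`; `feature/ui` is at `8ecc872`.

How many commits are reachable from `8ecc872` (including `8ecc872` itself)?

3

Walking parent pointers from 8ecc872: reachable set = {71b46e2, 8ecc872, 9fdfdd3}.
That is 3 commits.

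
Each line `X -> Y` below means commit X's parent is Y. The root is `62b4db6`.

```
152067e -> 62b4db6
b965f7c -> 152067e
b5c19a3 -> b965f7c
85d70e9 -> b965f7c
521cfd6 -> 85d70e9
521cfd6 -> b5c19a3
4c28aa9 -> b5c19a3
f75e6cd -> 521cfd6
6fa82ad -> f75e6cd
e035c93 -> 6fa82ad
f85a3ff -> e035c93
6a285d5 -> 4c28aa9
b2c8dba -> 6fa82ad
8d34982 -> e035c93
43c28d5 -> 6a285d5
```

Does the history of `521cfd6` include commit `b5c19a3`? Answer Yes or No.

Yes

Ancestors of 521cfd6 (commits reachable by following parents): {152067e, 521cfd6, 62b4db6, 85d70e9, b5c19a3, b965f7c}.
b5c19a3 is in that set, so it is an ancestor of 521cfd6.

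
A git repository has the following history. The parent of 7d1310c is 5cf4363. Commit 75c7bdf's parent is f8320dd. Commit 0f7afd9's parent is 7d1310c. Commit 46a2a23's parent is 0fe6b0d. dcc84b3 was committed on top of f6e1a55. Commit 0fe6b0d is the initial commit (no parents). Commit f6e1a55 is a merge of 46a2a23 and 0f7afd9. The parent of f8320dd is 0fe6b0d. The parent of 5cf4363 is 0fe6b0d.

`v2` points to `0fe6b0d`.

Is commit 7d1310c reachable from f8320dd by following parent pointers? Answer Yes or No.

Ancestors of f8320dd: {0fe6b0d, f8320dd}.
7d1310c is not in that set, so it is not an ancestor of f8320dd.

No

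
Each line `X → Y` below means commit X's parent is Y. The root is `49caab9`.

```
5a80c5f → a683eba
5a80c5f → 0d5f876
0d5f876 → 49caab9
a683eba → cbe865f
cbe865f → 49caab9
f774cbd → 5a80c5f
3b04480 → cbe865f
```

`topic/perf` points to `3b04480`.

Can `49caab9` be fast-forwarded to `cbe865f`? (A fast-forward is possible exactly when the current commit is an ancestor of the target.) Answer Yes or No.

Yes

A fast-forward from 49caab9 to cbe865f is possible iff 49caab9 is an ancestor of cbe865f.
Ancestors of cbe865f: {49caab9, cbe865f}.
49caab9 is among them, so fast-forward is possible.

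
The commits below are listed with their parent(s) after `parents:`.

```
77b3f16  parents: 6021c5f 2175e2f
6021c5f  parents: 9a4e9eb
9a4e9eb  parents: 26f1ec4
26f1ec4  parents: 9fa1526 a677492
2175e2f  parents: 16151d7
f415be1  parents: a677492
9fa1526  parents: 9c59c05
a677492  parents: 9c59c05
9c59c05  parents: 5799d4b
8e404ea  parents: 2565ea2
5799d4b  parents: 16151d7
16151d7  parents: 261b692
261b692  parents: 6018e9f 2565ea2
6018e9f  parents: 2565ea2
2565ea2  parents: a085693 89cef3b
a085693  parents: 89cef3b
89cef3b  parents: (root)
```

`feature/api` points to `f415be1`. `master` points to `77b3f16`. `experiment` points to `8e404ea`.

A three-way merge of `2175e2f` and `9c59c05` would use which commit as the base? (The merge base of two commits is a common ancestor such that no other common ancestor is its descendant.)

Ancestors of 2175e2f: {16151d7, 2175e2f, 2565ea2, 261b692, 6018e9f, 89cef3b, a085693}.
Ancestors of 9c59c05: {16151d7, 2565ea2, 261b692, 5799d4b, 6018e9f, 89cef3b, 9c59c05, a085693}.
Common ancestors: {16151d7, 2565ea2, 261b692, 6018e9f, 89cef3b, a085693}.
Among these, 16151d7 is not an ancestor of any other common ancestor — it is the merge base.

16151d7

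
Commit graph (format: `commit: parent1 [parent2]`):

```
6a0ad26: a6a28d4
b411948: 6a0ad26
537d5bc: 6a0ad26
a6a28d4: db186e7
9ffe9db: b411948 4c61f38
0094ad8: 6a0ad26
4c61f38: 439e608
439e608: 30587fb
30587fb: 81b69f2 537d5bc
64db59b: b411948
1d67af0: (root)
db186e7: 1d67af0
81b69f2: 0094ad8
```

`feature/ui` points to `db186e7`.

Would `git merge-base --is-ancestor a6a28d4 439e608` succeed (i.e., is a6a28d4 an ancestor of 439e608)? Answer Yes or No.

Yes

Ancestors of 439e608 (commits reachable by following parents): {0094ad8, 1d67af0, 30587fb, 439e608, 537d5bc, 6a0ad26, 81b69f2, a6a28d4, db186e7}.
a6a28d4 is in that set, so it is an ancestor of 439e608.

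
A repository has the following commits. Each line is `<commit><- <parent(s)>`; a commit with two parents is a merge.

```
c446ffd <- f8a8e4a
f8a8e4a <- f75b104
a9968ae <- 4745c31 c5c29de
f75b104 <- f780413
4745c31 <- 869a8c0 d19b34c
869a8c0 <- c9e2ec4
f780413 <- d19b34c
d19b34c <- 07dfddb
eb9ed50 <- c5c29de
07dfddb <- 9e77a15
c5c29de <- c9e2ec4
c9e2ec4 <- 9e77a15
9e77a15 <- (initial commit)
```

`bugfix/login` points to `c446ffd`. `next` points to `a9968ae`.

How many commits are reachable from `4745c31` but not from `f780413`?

3

Reachable from 4745c31: {07dfddb, 4745c31, 869a8c0, 9e77a15, c9e2ec4, d19b34c}.
Reachable from f780413: {07dfddb, 9e77a15, d19b34c, f780413}.
In 4745c31's history but not f780413's: {4745c31, 869a8c0, c9e2ec4} — 3 commits.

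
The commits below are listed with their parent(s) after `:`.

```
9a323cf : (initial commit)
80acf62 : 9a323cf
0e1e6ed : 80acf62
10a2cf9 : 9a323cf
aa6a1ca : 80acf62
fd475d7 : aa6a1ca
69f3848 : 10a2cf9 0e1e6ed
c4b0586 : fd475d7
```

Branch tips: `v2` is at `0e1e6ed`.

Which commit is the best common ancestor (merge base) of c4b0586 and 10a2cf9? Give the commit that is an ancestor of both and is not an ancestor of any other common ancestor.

Ancestors of c4b0586: {80acf62, 9a323cf, aa6a1ca, c4b0586, fd475d7}.
Ancestors of 10a2cf9: {10a2cf9, 9a323cf}.
Common ancestors: {9a323cf}.
The only common ancestor is 9a323cf, so it is the merge base.

9a323cf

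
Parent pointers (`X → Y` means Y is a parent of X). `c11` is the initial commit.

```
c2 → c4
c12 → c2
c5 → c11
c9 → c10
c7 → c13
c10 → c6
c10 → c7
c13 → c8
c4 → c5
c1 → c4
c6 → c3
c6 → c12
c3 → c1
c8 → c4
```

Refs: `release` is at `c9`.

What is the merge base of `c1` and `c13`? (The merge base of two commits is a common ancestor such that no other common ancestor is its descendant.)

c4

Ancestors of c1: {c1, c11, c4, c5}.
Ancestors of c13: {c11, c13, c4, c5, c8}.
Common ancestors: {c11, c4, c5}.
Among these, c4 is not an ancestor of any other common ancestor — it is the merge base.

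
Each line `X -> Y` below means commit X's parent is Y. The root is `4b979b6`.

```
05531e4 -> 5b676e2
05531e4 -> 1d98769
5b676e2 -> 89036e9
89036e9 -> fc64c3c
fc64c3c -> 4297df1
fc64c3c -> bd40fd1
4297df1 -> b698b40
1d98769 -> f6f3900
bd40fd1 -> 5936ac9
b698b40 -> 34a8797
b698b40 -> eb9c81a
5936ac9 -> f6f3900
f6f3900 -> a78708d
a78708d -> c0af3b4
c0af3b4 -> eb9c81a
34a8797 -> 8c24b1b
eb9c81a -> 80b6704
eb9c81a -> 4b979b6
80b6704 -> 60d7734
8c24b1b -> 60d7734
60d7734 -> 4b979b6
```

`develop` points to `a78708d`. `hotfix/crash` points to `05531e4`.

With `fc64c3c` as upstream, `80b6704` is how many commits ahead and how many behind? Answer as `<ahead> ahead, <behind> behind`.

Reachable from 80b6704: {4b979b6, 60d7734, 80b6704}.
Reachable from fc64c3c: {34a8797, 4297df1, 4b979b6, 5936ac9, 60d7734, 80b6704, 8c24b1b, a78708d, b698b40, bd40fd1, c0af3b4, eb9c81a, f6f3900, fc64c3c}.
Only in 80b6704's history (ahead): {} — 0.
Only in fc64c3c's history (behind): {34a8797, 4297df1, 5936ac9, 8c24b1b, a78708d, b698b40, bd40fd1, c0af3b4, eb9c81a, f6f3900, fc64c3c} — 11.

0 ahead, 11 behind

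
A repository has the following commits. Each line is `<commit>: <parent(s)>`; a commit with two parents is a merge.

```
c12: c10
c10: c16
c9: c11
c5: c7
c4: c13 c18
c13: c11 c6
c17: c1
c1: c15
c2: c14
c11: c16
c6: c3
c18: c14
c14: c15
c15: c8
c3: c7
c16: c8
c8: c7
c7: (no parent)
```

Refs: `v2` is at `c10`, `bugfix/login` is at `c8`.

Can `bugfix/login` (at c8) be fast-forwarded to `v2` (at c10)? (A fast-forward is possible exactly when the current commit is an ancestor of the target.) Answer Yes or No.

A fast-forward from c8 to c10 is possible iff c8 is an ancestor of c10.
Ancestors of c10: {c10, c16, c7, c8}.
c8 is among them, so fast-forward is possible.

Yes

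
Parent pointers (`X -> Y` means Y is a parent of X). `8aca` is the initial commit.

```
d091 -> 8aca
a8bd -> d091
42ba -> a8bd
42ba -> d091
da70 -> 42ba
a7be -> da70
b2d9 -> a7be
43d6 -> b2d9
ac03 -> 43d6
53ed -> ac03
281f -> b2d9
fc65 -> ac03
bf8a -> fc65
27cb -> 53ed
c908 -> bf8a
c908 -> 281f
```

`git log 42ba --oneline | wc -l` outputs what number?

Walking parent pointers from 42ba: reachable set = {42ba, 8aca, a8bd, d091}.
That is 4 commits.

4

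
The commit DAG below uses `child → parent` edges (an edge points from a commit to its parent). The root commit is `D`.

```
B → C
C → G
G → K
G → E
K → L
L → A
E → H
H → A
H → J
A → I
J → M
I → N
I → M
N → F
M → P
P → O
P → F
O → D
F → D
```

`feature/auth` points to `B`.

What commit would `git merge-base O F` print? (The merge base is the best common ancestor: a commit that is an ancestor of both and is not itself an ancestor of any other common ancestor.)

Ancestors of O: {D, O}.
Ancestors of F: {D, F}.
Common ancestors: {D}.
The only common ancestor is D, so it is the merge base.

D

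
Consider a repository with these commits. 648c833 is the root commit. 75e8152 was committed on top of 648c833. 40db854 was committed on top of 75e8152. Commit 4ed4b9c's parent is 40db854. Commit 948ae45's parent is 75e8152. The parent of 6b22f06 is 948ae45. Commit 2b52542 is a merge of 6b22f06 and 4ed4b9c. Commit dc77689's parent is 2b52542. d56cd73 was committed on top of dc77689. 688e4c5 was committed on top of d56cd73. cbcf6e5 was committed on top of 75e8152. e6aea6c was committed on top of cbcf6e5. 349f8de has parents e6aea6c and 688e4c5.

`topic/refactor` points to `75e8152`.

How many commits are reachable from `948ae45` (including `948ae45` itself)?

Walking parent pointers from 948ae45: reachable set = {648c833, 75e8152, 948ae45}.
That is 3 commits.

3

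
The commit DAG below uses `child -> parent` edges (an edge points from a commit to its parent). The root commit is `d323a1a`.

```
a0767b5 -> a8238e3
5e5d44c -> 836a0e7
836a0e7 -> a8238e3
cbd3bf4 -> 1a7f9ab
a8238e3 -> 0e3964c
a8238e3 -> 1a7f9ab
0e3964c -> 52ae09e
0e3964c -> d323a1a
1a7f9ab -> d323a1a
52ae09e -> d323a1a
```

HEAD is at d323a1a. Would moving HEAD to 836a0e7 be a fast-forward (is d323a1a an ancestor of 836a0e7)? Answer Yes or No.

A fast-forward from d323a1a to 836a0e7 is possible iff d323a1a is an ancestor of 836a0e7.
Ancestors of 836a0e7: {0e3964c, 1a7f9ab, 52ae09e, 836a0e7, a8238e3, d323a1a}.
d323a1a is among them, so fast-forward is possible.

Yes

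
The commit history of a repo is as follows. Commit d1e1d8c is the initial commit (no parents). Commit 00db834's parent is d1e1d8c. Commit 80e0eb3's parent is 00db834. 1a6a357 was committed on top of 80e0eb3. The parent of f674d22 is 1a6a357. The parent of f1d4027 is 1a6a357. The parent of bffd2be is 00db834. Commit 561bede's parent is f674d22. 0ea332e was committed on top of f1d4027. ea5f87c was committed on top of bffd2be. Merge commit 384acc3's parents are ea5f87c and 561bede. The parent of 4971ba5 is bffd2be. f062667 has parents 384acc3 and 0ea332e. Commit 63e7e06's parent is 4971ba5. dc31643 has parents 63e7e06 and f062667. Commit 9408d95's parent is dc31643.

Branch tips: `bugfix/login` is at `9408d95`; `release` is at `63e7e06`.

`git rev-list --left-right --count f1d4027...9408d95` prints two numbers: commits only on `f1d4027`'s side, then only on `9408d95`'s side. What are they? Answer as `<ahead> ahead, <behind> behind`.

Reachable from f1d4027: {00db834, 1a6a357, 80e0eb3, d1e1d8c, f1d4027}.
Reachable from 9408d95: {00db834, 0ea332e, 1a6a357, 384acc3, 4971ba5, 561bede, 63e7e06, 80e0eb3, 9408d95, bffd2be, d1e1d8c, dc31643, ea5f87c, f062667, f1d4027, f674d22}.
Only in f1d4027's history (ahead): {} — 0.
Only in 9408d95's history (behind): {0ea332e, 384acc3, 4971ba5, 561bede, 63e7e06, 9408d95, bffd2be, dc31643, ea5f87c, f062667, f674d22} — 11.

0 ahead, 11 behind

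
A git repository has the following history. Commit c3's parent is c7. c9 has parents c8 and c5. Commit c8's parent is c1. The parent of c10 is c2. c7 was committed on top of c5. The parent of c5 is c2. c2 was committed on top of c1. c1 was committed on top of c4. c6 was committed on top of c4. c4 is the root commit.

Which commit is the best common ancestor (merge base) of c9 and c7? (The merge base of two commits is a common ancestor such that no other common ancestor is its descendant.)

Ancestors of c9: {c1, c2, c4, c5, c8, c9}.
Ancestors of c7: {c1, c2, c4, c5, c7}.
Common ancestors: {c1, c2, c4, c5}.
Among these, c5 is not an ancestor of any other common ancestor — it is the merge base.

c5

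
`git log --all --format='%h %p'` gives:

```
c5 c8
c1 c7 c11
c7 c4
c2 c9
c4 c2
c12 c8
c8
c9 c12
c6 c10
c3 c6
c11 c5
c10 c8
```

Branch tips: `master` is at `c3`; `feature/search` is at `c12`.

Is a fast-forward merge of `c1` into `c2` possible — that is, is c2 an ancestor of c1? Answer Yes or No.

A fast-forward from c2 to c1 is possible iff c2 is an ancestor of c1.
Ancestors of c1: {c1, c11, c12, c2, c4, c5, c7, c8, c9}.
c2 is among them, so fast-forward is possible.

Yes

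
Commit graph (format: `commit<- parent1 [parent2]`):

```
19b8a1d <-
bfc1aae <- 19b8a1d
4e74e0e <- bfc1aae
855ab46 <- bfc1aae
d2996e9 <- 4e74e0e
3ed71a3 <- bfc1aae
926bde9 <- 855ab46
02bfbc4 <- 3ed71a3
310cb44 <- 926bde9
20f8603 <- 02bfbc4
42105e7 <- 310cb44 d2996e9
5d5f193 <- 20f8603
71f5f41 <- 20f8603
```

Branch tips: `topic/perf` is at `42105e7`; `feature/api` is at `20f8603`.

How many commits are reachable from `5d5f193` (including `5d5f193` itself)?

Walking parent pointers from 5d5f193: reachable set = {02bfbc4, 19b8a1d, 20f8603, 3ed71a3, 5d5f193, bfc1aae}.
That is 6 commits.

6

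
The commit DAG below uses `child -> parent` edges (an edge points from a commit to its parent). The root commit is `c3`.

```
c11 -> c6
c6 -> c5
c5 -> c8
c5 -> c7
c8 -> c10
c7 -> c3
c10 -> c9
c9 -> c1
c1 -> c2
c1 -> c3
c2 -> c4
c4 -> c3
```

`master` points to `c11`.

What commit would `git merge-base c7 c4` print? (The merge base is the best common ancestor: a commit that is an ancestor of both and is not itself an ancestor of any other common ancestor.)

c3

Ancestors of c7: {c3, c7}.
Ancestors of c4: {c3, c4}.
Common ancestors: {c3}.
The only common ancestor is c3, so it is the merge base.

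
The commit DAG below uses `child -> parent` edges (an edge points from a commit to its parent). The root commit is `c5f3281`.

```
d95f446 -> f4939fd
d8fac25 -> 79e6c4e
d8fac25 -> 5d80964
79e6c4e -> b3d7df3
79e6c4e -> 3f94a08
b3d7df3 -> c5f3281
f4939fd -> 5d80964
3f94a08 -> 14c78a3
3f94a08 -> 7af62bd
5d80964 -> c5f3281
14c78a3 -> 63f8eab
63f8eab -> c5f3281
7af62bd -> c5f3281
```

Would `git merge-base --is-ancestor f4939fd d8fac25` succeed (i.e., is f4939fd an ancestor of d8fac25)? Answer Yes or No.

No

Ancestors of d8fac25: {14c78a3, 3f94a08, 5d80964, 63f8eab, 79e6c4e, 7af62bd, b3d7df3, c5f3281, d8fac25}.
f4939fd is not in that set, so it is not an ancestor of d8fac25.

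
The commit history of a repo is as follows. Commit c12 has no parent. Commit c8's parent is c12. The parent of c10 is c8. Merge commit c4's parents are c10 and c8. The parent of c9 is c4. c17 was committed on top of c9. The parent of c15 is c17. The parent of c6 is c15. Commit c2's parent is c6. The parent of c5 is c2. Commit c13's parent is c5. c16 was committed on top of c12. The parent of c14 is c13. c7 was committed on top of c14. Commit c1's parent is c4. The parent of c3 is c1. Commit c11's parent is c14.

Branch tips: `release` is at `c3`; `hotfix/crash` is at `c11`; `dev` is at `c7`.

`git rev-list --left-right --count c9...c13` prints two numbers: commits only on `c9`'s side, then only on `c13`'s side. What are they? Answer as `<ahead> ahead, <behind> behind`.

Reachable from c9: {c10, c12, c4, c8, c9}.
Reachable from c13: {c10, c12, c13, c15, c17, c2, c4, c5, c6, c8, c9}.
Only in c9's history (ahead): {} — 0.
Only in c13's history (behind): {c13, c15, c17, c2, c5, c6} — 6.

0 ahead, 6 behind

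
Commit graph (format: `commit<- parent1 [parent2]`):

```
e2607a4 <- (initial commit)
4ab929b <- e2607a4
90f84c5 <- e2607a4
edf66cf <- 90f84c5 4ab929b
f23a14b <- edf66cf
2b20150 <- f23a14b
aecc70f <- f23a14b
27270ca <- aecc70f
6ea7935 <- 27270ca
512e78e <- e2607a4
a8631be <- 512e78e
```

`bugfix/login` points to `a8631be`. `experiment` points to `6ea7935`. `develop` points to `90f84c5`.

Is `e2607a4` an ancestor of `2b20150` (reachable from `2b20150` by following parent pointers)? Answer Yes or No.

Yes

Ancestors of 2b20150 (commits reachable by following parents): {2b20150, 4ab929b, 90f84c5, e2607a4, edf66cf, f23a14b}.
e2607a4 is in that set, so it is an ancestor of 2b20150.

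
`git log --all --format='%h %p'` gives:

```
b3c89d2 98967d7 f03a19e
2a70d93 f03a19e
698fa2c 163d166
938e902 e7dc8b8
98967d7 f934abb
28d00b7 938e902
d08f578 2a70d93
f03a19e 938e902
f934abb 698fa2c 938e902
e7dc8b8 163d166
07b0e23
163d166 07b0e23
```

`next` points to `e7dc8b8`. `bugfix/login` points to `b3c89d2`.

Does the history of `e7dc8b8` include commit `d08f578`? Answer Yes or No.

No

Ancestors of e7dc8b8: {07b0e23, 163d166, e7dc8b8}.
d08f578 is not in that set, so it is not an ancestor of e7dc8b8.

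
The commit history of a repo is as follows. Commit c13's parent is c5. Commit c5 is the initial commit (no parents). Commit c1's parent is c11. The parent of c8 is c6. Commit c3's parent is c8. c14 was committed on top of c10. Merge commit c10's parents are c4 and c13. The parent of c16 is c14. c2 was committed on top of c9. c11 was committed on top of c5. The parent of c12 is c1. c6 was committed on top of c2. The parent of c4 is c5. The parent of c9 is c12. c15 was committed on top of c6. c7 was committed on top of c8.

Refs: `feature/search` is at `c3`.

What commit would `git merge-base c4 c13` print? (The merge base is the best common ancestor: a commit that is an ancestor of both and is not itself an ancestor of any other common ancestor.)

Ancestors of c4: {c4, c5}.
Ancestors of c13: {c13, c5}.
Common ancestors: {c5}.
The only common ancestor is c5, so it is the merge base.

c5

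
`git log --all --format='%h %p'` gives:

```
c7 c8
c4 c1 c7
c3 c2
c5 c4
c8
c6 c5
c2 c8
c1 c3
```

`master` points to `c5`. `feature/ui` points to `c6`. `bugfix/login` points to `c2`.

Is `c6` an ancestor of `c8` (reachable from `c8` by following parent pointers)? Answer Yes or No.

Ancestors of c8: {c8}.
c6 is not in that set, so it is not an ancestor of c8.

No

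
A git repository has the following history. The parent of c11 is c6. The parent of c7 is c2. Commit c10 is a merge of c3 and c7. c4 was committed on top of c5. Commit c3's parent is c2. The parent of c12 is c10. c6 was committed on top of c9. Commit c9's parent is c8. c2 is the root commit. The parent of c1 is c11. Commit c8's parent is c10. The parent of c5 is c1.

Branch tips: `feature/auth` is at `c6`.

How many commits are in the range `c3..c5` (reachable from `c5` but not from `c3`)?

8

Reachable from c5: {c1, c10, c11, c2, c3, c5, c6, c7, c8, c9}.
Reachable from c3: {c2, c3}.
In c5's history but not c3's: {c1, c10, c11, c5, c6, c7, c8, c9} — 8 commits.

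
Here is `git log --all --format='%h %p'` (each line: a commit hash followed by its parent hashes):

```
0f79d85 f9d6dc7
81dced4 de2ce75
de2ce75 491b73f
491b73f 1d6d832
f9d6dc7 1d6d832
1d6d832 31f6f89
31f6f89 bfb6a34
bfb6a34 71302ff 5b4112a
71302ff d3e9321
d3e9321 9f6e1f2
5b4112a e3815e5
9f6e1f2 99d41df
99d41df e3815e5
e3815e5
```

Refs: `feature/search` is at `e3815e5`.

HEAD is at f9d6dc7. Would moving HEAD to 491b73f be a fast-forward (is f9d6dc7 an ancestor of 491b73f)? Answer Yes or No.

No

A fast-forward from f9d6dc7 to 491b73f is possible iff f9d6dc7 is an ancestor of 491b73f.
Ancestors of 491b73f: {1d6d832, 31f6f89, 491b73f, 5b4112a, 71302ff, 99d41df, 9f6e1f2, bfb6a34, d3e9321, e3815e5}.
f9d6dc7 is not among them, so fast-forward is not possible.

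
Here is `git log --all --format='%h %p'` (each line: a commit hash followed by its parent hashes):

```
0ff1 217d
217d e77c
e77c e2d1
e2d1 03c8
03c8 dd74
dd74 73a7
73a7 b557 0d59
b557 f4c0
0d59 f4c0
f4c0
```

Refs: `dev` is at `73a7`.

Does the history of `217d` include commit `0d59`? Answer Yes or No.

Yes

Ancestors of 217d (commits reachable by following parents): {03c8, 0d59, 217d, 73a7, b557, dd74, e2d1, e77c, f4c0}.
0d59 is in that set, so it is an ancestor of 217d.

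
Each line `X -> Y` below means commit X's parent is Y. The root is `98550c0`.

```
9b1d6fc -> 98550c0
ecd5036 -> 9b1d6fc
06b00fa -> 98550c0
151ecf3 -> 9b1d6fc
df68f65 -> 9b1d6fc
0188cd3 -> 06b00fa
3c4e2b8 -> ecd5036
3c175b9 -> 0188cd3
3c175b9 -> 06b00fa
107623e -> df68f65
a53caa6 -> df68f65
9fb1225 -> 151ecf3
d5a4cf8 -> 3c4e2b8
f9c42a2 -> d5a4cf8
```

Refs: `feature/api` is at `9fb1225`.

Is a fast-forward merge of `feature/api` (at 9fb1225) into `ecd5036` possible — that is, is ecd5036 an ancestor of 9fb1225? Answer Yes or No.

No

A fast-forward from ecd5036 to 9fb1225 is possible iff ecd5036 is an ancestor of 9fb1225.
Ancestors of 9fb1225: {151ecf3, 98550c0, 9b1d6fc, 9fb1225}.
ecd5036 is not among them, so fast-forward is not possible.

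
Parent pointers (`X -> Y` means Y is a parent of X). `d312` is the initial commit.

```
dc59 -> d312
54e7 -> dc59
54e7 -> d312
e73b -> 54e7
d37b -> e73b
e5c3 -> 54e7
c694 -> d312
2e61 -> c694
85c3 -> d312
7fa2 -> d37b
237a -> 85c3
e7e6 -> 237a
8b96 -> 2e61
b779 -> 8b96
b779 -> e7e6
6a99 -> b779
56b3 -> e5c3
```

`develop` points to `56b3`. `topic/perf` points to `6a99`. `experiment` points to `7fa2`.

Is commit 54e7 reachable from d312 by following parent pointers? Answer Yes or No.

Ancestors of d312: {d312}.
54e7 is not in that set, so it is not an ancestor of d312.

No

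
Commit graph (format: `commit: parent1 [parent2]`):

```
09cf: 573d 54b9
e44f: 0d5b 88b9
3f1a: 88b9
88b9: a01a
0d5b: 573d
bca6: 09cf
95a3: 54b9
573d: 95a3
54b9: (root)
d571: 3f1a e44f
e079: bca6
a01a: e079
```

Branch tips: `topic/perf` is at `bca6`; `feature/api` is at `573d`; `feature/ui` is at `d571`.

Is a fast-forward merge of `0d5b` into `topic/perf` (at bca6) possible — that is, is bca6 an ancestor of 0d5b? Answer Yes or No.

A fast-forward from bca6 to 0d5b is possible iff bca6 is an ancestor of 0d5b.
Ancestors of 0d5b: {0d5b, 54b9, 573d, 95a3}.
bca6 is not among them, so fast-forward is not possible.

No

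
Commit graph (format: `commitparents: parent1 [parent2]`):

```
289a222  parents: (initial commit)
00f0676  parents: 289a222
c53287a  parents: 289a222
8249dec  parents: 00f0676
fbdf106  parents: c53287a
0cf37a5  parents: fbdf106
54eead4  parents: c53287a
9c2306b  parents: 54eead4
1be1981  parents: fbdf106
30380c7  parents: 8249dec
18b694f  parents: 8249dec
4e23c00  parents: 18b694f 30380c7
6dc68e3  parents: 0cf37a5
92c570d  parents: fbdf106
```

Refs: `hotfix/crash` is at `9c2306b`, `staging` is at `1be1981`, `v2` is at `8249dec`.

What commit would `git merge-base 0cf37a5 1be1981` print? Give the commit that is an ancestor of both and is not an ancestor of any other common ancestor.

Ancestors of 0cf37a5: {0cf37a5, 289a222, c53287a, fbdf106}.
Ancestors of 1be1981: {1be1981, 289a222, c53287a, fbdf106}.
Common ancestors: {289a222, c53287a, fbdf106}.
Among these, fbdf106 is not an ancestor of any other common ancestor — it is the merge base.

fbdf106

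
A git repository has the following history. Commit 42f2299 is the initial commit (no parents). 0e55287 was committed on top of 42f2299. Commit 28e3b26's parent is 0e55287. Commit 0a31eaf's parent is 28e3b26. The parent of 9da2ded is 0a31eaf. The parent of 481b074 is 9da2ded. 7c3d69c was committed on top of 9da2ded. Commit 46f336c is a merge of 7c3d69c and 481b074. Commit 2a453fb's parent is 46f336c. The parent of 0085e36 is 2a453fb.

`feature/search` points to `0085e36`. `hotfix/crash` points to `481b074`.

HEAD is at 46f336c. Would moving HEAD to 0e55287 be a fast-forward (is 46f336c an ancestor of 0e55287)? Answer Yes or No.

No

A fast-forward from 46f336c to 0e55287 is possible iff 46f336c is an ancestor of 0e55287.
Ancestors of 0e55287: {0e55287, 42f2299}.
46f336c is not among them, so fast-forward is not possible.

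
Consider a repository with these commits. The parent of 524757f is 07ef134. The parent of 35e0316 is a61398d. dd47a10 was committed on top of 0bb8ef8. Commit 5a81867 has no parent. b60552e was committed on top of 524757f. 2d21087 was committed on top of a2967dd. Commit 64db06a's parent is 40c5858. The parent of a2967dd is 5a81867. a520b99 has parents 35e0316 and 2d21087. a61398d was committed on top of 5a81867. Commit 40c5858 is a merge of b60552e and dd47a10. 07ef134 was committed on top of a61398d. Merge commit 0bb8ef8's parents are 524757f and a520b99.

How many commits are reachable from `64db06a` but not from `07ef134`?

10

Reachable from 64db06a: {07ef134, 0bb8ef8, 2d21087, 35e0316, 40c5858, 524757f, 5a81867, 64db06a, a2967dd, a520b99, a61398d, b60552e, dd47a10}.
Reachable from 07ef134: {07ef134, 5a81867, a61398d}.
In 64db06a's history but not 07ef134's: {0bb8ef8, 2d21087, 35e0316, 40c5858, 524757f, 64db06a, a2967dd, a520b99, b60552e, dd47a10} — 10 commits.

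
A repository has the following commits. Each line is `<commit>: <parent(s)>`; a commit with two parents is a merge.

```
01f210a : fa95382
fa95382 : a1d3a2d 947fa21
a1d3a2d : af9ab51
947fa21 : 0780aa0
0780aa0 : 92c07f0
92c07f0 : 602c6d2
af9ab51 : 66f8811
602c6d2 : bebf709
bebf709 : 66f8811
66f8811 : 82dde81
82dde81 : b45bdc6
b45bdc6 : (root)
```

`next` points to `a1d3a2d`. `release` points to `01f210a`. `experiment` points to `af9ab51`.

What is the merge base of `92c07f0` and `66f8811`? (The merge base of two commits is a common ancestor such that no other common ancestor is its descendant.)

Ancestors of 92c07f0: {602c6d2, 66f8811, 82dde81, 92c07f0, b45bdc6, bebf709}.
Ancestors of 66f8811: {66f8811, 82dde81, b45bdc6}.
Common ancestors: {66f8811, 82dde81, b45bdc6}.
Among these, 66f8811 is not an ancestor of any other common ancestor — it is the merge base.

66f8811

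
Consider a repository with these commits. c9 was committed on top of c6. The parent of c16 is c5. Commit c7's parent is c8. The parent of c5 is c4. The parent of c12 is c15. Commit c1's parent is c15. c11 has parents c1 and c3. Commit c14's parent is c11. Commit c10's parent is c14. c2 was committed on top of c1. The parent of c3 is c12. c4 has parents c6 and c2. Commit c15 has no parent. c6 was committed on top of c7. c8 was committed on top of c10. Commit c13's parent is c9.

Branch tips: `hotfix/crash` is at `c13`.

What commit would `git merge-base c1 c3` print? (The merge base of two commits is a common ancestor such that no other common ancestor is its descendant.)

c15

Ancestors of c1: {c1, c15}.
Ancestors of c3: {c12, c15, c3}.
Common ancestors: {c15}.
The only common ancestor is c15, so it is the merge base.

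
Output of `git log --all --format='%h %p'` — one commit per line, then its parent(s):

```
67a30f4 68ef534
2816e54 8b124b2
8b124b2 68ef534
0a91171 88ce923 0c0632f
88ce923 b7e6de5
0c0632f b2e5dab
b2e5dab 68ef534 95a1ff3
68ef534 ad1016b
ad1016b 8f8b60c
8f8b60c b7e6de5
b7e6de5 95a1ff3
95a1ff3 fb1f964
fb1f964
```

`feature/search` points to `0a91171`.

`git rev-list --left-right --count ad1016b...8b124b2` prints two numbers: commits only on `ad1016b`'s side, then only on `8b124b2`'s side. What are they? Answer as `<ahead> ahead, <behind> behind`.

0 ahead, 2 behind

Reachable from ad1016b: {8f8b60c, 95a1ff3, ad1016b, b7e6de5, fb1f964}.
Reachable from 8b124b2: {68ef534, 8b124b2, 8f8b60c, 95a1ff3, ad1016b, b7e6de5, fb1f964}.
Only in ad1016b's history (ahead): {} — 0.
Only in 8b124b2's history (behind): {68ef534, 8b124b2} — 2.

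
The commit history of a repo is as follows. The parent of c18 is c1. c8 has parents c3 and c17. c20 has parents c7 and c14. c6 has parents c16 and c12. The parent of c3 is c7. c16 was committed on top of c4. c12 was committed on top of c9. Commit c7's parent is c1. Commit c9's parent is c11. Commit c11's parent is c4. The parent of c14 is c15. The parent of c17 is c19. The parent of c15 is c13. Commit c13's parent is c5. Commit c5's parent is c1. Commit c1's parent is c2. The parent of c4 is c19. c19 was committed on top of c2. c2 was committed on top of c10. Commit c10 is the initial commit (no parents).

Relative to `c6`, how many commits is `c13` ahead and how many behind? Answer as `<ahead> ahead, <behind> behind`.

3 ahead, 7 behind

Reachable from c13: {c1, c10, c13, c2, c5}.
Reachable from c6: {c10, c11, c12, c16, c19, c2, c4, c6, c9}.
Only in c13's history (ahead): {c1, c13, c5} — 3.
Only in c6's history (behind): {c11, c12, c16, c19, c4, c6, c9} — 7.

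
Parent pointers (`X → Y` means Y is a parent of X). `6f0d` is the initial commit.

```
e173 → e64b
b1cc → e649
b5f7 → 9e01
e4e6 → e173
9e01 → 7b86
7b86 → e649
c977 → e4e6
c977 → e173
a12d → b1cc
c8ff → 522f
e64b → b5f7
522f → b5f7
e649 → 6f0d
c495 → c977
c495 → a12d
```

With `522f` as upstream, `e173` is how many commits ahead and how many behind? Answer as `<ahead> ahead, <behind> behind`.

Reachable from e173: {6f0d, 7b86, 9e01, b5f7, e173, e649, e64b}.
Reachable from 522f: {522f, 6f0d, 7b86, 9e01, b5f7, e649}.
Only in e173's history (ahead): {e173, e64b} — 2.
Only in 522f's history (behind): {522f} — 1.

2 ahead, 1 behind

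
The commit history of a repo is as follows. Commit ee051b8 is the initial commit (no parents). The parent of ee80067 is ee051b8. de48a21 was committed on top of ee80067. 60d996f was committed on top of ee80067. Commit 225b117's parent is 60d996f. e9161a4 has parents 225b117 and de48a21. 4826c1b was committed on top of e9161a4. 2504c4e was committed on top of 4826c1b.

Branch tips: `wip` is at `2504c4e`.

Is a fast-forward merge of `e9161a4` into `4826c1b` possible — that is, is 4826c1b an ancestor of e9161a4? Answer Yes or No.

A fast-forward from 4826c1b to e9161a4 is possible iff 4826c1b is an ancestor of e9161a4.
Ancestors of e9161a4: {225b117, 60d996f, de48a21, e9161a4, ee051b8, ee80067}.
4826c1b is not among them, so fast-forward is not possible.

No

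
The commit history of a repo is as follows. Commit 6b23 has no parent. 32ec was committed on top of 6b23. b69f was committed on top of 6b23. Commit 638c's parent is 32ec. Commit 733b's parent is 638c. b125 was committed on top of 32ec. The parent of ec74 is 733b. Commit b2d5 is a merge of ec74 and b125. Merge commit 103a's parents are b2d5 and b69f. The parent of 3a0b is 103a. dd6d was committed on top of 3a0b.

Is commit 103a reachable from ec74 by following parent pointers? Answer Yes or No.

No

Ancestors of ec74: {32ec, 638c, 6b23, 733b, ec74}.
103a is not in that set, so it is not an ancestor of ec74.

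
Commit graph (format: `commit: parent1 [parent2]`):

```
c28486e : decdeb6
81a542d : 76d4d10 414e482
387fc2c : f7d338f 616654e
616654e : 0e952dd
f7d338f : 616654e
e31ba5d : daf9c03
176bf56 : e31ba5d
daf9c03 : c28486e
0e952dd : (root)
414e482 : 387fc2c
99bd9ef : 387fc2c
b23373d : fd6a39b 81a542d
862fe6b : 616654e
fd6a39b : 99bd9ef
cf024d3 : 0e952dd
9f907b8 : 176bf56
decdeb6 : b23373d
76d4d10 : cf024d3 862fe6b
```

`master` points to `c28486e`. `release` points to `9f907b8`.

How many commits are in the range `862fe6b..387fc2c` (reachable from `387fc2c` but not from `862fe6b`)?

2

Reachable from 387fc2c: {0e952dd, 387fc2c, 616654e, f7d338f}.
Reachable from 862fe6b: {0e952dd, 616654e, 862fe6b}.
In 387fc2c's history but not 862fe6b's: {387fc2c, f7d338f} — 2 commits.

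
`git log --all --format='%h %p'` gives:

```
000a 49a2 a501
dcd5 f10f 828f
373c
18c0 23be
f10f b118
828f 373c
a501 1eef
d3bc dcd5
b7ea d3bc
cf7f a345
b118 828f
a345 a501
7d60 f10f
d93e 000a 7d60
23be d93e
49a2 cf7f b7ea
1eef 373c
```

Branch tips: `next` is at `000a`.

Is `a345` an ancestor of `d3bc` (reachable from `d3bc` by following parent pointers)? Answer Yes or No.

Ancestors of d3bc: {373c, 828f, b118, d3bc, dcd5, f10f}.
a345 is not in that set, so it is not an ancestor of d3bc.

No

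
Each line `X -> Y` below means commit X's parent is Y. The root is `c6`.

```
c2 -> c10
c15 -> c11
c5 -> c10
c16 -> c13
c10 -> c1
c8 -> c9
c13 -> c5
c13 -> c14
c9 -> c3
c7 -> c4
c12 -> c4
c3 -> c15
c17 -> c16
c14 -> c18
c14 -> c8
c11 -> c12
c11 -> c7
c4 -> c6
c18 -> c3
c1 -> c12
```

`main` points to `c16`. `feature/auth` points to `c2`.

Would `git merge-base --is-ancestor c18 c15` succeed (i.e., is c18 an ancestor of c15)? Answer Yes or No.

Ancestors of c15: {c11, c12, c15, c4, c6, c7}.
c18 is not in that set, so it is not an ancestor of c15.

No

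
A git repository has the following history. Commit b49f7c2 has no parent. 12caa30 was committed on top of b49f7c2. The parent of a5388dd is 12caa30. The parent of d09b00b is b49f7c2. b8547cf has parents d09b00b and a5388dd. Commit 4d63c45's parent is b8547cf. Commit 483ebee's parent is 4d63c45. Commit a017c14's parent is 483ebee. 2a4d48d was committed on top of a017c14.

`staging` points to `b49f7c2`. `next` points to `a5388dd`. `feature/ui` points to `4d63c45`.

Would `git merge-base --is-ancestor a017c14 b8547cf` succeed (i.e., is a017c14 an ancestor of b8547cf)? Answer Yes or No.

No

Ancestors of b8547cf: {12caa30, a5388dd, b49f7c2, b8547cf, d09b00b}.
a017c14 is not in that set, so it is not an ancestor of b8547cf.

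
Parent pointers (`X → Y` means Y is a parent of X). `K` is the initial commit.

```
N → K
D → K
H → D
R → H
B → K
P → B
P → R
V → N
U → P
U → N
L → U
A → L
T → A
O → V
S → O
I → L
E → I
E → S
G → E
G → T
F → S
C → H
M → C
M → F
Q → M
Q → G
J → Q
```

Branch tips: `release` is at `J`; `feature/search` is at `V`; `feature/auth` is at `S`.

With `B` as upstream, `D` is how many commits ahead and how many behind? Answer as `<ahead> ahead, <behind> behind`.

1 ahead, 1 behind

Reachable from D: {D, K}.
Reachable from B: {B, K}.
Only in D's history (ahead): {D} — 1.
Only in B's history (behind): {B} — 1.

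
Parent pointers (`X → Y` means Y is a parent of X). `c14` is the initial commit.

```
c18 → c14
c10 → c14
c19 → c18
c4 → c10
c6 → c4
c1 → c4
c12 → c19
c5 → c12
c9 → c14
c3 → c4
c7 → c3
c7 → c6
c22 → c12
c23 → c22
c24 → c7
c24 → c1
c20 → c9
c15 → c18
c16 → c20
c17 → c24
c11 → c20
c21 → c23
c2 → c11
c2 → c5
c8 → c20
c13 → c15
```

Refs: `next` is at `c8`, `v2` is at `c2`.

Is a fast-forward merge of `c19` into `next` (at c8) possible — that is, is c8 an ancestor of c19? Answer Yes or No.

A fast-forward from c8 to c19 is possible iff c8 is an ancestor of c19.
Ancestors of c19: {c14, c18, c19}.
c8 is not among them, so fast-forward is not possible.

No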